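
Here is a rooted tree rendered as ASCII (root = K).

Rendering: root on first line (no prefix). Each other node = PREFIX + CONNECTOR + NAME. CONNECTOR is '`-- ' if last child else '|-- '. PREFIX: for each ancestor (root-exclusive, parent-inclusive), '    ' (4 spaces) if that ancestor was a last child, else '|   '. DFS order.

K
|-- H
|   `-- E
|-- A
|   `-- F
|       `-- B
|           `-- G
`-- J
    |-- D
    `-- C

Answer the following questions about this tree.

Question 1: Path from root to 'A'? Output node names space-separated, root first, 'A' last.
Walk down from root: K -> A

Answer: K A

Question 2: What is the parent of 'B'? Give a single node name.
Scan adjacency: B appears as child of F

Answer: F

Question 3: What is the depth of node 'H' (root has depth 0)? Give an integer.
Path from root to H: K -> H
Depth = number of edges = 1

Answer: 1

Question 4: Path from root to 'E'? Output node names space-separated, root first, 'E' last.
Answer: K H E

Derivation:
Walk down from root: K -> H -> E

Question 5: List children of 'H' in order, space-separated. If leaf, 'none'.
Answer: E

Derivation:
Node H's children (from adjacency): E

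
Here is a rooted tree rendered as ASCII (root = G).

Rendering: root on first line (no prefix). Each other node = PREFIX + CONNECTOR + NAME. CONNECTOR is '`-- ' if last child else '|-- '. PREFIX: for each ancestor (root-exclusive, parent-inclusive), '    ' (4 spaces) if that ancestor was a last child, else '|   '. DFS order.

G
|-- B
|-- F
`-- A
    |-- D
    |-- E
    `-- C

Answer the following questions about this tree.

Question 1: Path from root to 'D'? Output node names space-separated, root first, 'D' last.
Walk down from root: G -> A -> D

Answer: G A D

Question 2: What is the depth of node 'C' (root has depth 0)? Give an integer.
Answer: 2

Derivation:
Path from root to C: G -> A -> C
Depth = number of edges = 2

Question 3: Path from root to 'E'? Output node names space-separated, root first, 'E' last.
Walk down from root: G -> A -> E

Answer: G A E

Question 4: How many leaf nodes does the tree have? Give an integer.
Answer: 5

Derivation:
Leaves (nodes with no children): B, C, D, E, F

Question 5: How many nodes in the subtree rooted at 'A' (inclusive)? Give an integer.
Subtree rooted at A contains: A, C, D, E
Count = 4

Answer: 4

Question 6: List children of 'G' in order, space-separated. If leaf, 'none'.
Node G's children (from adjacency): B, F, A

Answer: B F A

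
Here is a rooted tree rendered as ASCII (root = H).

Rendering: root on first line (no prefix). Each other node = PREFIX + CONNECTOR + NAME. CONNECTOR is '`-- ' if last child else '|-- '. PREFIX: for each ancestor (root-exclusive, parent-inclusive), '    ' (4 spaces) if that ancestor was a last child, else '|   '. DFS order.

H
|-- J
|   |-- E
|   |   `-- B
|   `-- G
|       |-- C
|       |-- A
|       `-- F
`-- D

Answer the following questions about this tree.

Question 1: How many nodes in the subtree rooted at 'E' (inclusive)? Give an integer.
Answer: 2

Derivation:
Subtree rooted at E contains: B, E
Count = 2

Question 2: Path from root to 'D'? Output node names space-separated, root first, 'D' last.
Walk down from root: H -> D

Answer: H D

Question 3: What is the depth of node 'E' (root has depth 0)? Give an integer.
Path from root to E: H -> J -> E
Depth = number of edges = 2

Answer: 2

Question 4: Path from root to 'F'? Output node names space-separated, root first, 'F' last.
Walk down from root: H -> J -> G -> F

Answer: H J G F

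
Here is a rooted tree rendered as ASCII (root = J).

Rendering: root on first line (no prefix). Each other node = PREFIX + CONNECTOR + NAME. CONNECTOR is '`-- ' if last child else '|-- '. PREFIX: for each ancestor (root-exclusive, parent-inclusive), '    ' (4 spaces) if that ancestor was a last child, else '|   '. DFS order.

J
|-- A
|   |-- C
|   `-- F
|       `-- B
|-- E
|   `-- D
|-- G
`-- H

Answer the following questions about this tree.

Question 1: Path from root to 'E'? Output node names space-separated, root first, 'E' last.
Walk down from root: J -> E

Answer: J E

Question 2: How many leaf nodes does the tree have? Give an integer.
Answer: 5

Derivation:
Leaves (nodes with no children): B, C, D, G, H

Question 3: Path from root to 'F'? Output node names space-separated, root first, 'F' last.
Answer: J A F

Derivation:
Walk down from root: J -> A -> F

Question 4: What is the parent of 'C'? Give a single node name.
Scan adjacency: C appears as child of A

Answer: A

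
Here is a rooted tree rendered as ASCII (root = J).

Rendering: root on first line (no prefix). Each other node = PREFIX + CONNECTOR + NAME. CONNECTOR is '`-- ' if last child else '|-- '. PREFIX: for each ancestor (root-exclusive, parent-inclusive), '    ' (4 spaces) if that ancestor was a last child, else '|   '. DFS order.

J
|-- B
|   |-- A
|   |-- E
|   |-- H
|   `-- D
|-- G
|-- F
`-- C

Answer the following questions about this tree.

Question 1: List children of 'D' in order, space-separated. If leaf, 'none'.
Node D's children (from adjacency): (leaf)

Answer: none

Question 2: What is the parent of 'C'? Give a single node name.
Scan adjacency: C appears as child of J

Answer: J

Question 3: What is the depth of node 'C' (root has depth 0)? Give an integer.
Answer: 1

Derivation:
Path from root to C: J -> C
Depth = number of edges = 1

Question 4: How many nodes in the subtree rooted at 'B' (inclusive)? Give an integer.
Subtree rooted at B contains: A, B, D, E, H
Count = 5

Answer: 5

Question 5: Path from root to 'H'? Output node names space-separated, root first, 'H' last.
Answer: J B H

Derivation:
Walk down from root: J -> B -> H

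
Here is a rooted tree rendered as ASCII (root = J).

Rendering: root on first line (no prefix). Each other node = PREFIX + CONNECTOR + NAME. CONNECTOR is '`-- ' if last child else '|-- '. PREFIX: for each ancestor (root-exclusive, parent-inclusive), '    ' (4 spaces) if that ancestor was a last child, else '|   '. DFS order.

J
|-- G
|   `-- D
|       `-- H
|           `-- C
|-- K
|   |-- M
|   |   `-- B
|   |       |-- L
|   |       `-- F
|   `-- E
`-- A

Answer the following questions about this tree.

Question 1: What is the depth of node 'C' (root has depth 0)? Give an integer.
Path from root to C: J -> G -> D -> H -> C
Depth = number of edges = 4

Answer: 4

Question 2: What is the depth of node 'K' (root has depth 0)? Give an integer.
Path from root to K: J -> K
Depth = number of edges = 1

Answer: 1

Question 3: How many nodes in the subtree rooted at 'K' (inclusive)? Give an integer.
Answer: 6

Derivation:
Subtree rooted at K contains: B, E, F, K, L, M
Count = 6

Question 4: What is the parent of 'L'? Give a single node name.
Answer: B

Derivation:
Scan adjacency: L appears as child of B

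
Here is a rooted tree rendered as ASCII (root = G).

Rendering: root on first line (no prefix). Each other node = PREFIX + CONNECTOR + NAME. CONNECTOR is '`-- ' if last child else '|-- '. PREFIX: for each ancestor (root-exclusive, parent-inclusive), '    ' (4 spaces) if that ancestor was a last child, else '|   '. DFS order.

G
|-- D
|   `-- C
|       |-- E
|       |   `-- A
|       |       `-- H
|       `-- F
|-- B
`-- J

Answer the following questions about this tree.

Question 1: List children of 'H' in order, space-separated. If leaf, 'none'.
Node H's children (from adjacency): (leaf)

Answer: none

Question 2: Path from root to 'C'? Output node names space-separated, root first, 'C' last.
Answer: G D C

Derivation:
Walk down from root: G -> D -> C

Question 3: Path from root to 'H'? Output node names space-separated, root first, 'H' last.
Answer: G D C E A H

Derivation:
Walk down from root: G -> D -> C -> E -> A -> H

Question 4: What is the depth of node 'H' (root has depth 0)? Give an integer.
Answer: 5

Derivation:
Path from root to H: G -> D -> C -> E -> A -> H
Depth = number of edges = 5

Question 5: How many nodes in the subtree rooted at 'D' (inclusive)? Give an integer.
Answer: 6

Derivation:
Subtree rooted at D contains: A, C, D, E, F, H
Count = 6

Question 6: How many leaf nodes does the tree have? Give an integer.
Leaves (nodes with no children): B, F, H, J

Answer: 4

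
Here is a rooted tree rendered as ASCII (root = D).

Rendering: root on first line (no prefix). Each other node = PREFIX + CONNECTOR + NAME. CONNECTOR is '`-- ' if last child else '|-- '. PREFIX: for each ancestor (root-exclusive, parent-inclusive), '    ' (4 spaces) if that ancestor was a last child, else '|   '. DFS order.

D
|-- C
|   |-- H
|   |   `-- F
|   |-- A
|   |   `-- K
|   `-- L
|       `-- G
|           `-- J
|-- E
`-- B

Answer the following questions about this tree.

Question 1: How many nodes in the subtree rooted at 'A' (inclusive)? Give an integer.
Subtree rooted at A contains: A, K
Count = 2

Answer: 2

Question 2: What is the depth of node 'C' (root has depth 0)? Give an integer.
Path from root to C: D -> C
Depth = number of edges = 1

Answer: 1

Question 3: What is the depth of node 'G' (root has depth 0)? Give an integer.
Answer: 3

Derivation:
Path from root to G: D -> C -> L -> G
Depth = number of edges = 3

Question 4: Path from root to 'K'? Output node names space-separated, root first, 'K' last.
Walk down from root: D -> C -> A -> K

Answer: D C A K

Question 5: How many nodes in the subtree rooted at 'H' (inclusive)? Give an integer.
Answer: 2

Derivation:
Subtree rooted at H contains: F, H
Count = 2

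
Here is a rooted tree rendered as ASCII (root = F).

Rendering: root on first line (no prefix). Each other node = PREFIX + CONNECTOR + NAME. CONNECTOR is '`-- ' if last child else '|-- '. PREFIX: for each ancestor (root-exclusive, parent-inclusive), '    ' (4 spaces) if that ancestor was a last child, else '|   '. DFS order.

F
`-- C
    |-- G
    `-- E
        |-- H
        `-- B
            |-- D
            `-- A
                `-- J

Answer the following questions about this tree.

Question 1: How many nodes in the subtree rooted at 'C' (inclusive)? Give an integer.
Subtree rooted at C contains: A, B, C, D, E, G, H, J
Count = 8

Answer: 8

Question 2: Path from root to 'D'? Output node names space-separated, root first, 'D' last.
Walk down from root: F -> C -> E -> B -> D

Answer: F C E B D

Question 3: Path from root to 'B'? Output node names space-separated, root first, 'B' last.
Walk down from root: F -> C -> E -> B

Answer: F C E B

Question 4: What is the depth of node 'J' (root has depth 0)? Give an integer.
Path from root to J: F -> C -> E -> B -> A -> J
Depth = number of edges = 5

Answer: 5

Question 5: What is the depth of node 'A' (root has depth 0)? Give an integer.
Path from root to A: F -> C -> E -> B -> A
Depth = number of edges = 4

Answer: 4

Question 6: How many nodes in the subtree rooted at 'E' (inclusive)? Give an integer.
Answer: 6

Derivation:
Subtree rooted at E contains: A, B, D, E, H, J
Count = 6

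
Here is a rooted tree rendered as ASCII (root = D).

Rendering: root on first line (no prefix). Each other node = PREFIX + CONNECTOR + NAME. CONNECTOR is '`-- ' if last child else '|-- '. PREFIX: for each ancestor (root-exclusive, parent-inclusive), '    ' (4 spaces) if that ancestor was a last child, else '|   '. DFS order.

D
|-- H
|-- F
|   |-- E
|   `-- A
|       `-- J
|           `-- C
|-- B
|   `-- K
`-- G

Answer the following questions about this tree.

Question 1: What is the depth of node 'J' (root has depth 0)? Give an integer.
Path from root to J: D -> F -> A -> J
Depth = number of edges = 3

Answer: 3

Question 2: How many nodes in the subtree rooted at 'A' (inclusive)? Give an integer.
Subtree rooted at A contains: A, C, J
Count = 3

Answer: 3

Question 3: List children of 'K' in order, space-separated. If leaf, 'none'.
Node K's children (from adjacency): (leaf)

Answer: none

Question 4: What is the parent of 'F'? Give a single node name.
Scan adjacency: F appears as child of D

Answer: D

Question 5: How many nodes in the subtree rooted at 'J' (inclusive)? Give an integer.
Answer: 2

Derivation:
Subtree rooted at J contains: C, J
Count = 2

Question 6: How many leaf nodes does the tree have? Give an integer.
Leaves (nodes with no children): C, E, G, H, K

Answer: 5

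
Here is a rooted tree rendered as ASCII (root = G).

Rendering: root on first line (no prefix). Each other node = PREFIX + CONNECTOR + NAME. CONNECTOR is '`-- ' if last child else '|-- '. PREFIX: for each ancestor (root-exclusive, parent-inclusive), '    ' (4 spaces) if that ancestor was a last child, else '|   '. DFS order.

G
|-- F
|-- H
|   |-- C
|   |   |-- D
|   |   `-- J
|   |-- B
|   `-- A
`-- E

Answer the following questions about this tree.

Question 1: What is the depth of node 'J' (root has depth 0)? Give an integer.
Answer: 3

Derivation:
Path from root to J: G -> H -> C -> J
Depth = number of edges = 3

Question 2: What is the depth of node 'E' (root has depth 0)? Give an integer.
Path from root to E: G -> E
Depth = number of edges = 1

Answer: 1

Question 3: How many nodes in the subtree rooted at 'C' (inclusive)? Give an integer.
Answer: 3

Derivation:
Subtree rooted at C contains: C, D, J
Count = 3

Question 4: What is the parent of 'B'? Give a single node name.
Answer: H

Derivation:
Scan adjacency: B appears as child of H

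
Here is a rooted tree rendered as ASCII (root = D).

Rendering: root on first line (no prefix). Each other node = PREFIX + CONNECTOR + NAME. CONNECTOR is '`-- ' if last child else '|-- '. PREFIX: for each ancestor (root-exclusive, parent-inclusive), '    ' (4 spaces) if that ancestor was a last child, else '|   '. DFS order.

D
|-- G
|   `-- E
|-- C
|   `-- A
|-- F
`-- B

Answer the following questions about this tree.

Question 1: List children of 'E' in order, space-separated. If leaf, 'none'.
Answer: none

Derivation:
Node E's children (from adjacency): (leaf)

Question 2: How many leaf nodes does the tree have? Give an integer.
Answer: 4

Derivation:
Leaves (nodes with no children): A, B, E, F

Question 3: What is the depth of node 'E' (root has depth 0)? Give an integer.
Answer: 2

Derivation:
Path from root to E: D -> G -> E
Depth = number of edges = 2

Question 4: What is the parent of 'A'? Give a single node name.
Scan adjacency: A appears as child of C

Answer: C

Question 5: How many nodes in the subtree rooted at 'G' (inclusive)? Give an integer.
Answer: 2

Derivation:
Subtree rooted at G contains: E, G
Count = 2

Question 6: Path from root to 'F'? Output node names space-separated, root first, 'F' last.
Answer: D F

Derivation:
Walk down from root: D -> F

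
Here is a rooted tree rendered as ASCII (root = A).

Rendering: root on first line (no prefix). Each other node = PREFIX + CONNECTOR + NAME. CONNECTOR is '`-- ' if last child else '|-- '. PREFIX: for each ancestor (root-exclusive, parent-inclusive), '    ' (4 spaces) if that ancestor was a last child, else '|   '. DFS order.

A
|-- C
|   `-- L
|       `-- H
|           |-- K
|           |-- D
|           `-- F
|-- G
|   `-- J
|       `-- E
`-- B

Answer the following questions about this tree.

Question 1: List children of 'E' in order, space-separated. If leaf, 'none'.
Answer: none

Derivation:
Node E's children (from adjacency): (leaf)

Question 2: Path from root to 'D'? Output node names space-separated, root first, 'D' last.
Answer: A C L H D

Derivation:
Walk down from root: A -> C -> L -> H -> D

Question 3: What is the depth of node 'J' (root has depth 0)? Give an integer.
Answer: 2

Derivation:
Path from root to J: A -> G -> J
Depth = number of edges = 2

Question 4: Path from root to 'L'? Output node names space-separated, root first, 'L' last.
Walk down from root: A -> C -> L

Answer: A C L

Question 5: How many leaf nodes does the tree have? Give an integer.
Answer: 5

Derivation:
Leaves (nodes with no children): B, D, E, F, K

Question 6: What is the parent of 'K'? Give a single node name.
Scan adjacency: K appears as child of H

Answer: H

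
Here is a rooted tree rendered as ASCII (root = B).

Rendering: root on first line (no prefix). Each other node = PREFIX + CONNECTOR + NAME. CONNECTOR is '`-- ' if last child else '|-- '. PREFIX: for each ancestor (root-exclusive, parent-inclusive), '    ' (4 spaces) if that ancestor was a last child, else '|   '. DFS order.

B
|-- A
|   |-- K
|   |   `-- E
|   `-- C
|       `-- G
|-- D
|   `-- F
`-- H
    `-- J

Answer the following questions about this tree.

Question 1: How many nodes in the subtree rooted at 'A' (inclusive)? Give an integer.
Answer: 5

Derivation:
Subtree rooted at A contains: A, C, E, G, K
Count = 5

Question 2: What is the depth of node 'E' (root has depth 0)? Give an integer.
Path from root to E: B -> A -> K -> E
Depth = number of edges = 3

Answer: 3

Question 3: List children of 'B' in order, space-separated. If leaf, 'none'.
Node B's children (from adjacency): A, D, H

Answer: A D H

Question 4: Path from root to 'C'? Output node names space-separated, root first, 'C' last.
Walk down from root: B -> A -> C

Answer: B A C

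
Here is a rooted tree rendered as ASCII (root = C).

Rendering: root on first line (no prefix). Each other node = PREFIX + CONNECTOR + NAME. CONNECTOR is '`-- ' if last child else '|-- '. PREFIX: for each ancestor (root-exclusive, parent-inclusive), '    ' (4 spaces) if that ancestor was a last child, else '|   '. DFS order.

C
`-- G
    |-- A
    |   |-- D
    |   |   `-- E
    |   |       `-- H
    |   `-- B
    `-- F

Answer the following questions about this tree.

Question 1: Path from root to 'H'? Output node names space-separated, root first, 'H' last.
Answer: C G A D E H

Derivation:
Walk down from root: C -> G -> A -> D -> E -> H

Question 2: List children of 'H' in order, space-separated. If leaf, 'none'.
Node H's children (from adjacency): (leaf)

Answer: none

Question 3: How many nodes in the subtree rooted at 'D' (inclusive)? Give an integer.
Subtree rooted at D contains: D, E, H
Count = 3

Answer: 3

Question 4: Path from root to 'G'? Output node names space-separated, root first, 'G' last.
Walk down from root: C -> G

Answer: C G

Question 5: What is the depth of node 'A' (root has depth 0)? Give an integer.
Path from root to A: C -> G -> A
Depth = number of edges = 2

Answer: 2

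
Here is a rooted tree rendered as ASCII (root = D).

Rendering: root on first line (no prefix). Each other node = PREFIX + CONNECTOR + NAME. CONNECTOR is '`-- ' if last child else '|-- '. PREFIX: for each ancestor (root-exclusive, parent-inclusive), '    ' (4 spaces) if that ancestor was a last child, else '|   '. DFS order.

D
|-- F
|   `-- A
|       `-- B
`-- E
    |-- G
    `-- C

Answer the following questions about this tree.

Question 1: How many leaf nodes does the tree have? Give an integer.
Answer: 3

Derivation:
Leaves (nodes with no children): B, C, G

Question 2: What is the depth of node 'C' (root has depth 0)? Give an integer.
Answer: 2

Derivation:
Path from root to C: D -> E -> C
Depth = number of edges = 2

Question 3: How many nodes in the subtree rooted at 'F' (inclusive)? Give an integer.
Answer: 3

Derivation:
Subtree rooted at F contains: A, B, F
Count = 3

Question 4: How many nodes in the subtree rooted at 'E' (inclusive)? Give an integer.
Answer: 3

Derivation:
Subtree rooted at E contains: C, E, G
Count = 3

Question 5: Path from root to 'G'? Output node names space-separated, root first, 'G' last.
Answer: D E G

Derivation:
Walk down from root: D -> E -> G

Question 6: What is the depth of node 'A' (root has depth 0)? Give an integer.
Path from root to A: D -> F -> A
Depth = number of edges = 2

Answer: 2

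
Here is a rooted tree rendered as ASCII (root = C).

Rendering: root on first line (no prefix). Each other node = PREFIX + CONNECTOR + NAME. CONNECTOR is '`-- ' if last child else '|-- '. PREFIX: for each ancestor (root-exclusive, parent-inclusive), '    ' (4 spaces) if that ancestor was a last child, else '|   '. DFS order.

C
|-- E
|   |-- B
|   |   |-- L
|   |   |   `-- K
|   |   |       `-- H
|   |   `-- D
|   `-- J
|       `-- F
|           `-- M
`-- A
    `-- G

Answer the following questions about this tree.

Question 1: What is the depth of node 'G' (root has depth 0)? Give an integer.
Answer: 2

Derivation:
Path from root to G: C -> A -> G
Depth = number of edges = 2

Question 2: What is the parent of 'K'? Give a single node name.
Answer: L

Derivation:
Scan adjacency: K appears as child of L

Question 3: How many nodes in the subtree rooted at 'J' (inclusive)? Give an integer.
Answer: 3

Derivation:
Subtree rooted at J contains: F, J, M
Count = 3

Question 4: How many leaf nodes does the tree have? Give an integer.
Leaves (nodes with no children): D, G, H, M

Answer: 4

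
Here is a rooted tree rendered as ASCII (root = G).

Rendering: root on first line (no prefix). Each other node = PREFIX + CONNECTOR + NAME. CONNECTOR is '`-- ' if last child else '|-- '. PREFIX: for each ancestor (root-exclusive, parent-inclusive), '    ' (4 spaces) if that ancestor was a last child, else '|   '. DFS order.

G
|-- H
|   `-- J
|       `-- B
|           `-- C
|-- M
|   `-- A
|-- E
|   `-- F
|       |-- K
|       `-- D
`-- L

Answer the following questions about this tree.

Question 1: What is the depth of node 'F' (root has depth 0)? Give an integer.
Path from root to F: G -> E -> F
Depth = number of edges = 2

Answer: 2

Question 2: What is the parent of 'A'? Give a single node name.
Answer: M

Derivation:
Scan adjacency: A appears as child of M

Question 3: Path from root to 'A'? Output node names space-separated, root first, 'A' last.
Walk down from root: G -> M -> A

Answer: G M A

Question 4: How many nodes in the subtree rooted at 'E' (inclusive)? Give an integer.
Answer: 4

Derivation:
Subtree rooted at E contains: D, E, F, K
Count = 4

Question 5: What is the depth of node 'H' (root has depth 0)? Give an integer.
Answer: 1

Derivation:
Path from root to H: G -> H
Depth = number of edges = 1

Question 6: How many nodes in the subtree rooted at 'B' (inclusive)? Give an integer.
Answer: 2

Derivation:
Subtree rooted at B contains: B, C
Count = 2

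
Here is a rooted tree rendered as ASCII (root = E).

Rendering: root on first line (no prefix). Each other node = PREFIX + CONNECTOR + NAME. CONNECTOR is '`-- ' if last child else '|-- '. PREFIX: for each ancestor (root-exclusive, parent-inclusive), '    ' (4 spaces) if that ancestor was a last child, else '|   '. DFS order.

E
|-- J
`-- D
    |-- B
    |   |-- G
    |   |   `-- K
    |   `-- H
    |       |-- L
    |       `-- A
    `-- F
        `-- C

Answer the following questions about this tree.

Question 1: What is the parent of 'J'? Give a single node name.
Answer: E

Derivation:
Scan adjacency: J appears as child of E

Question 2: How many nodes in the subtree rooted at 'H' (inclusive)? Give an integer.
Subtree rooted at H contains: A, H, L
Count = 3

Answer: 3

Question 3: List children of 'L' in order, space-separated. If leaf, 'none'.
Node L's children (from adjacency): (leaf)

Answer: none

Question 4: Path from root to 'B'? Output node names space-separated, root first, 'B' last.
Walk down from root: E -> D -> B

Answer: E D B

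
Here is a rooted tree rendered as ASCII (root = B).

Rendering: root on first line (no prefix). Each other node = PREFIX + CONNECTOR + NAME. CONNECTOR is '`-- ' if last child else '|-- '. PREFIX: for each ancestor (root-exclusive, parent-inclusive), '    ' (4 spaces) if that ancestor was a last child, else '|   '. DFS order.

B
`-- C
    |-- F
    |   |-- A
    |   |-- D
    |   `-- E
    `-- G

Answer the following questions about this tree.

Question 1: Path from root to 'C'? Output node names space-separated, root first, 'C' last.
Answer: B C

Derivation:
Walk down from root: B -> C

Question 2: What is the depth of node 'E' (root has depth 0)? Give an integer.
Path from root to E: B -> C -> F -> E
Depth = number of edges = 3

Answer: 3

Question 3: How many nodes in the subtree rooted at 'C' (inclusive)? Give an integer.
Subtree rooted at C contains: A, C, D, E, F, G
Count = 6

Answer: 6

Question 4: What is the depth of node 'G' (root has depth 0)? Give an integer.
Path from root to G: B -> C -> G
Depth = number of edges = 2

Answer: 2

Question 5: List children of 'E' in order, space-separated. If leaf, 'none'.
Answer: none

Derivation:
Node E's children (from adjacency): (leaf)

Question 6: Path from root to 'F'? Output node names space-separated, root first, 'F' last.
Answer: B C F

Derivation:
Walk down from root: B -> C -> F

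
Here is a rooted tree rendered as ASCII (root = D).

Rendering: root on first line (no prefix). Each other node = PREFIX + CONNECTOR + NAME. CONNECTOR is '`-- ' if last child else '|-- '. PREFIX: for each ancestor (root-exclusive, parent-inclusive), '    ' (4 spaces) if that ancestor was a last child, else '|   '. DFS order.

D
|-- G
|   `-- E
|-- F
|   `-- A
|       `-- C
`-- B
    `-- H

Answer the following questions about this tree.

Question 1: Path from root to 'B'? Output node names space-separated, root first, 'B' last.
Answer: D B

Derivation:
Walk down from root: D -> B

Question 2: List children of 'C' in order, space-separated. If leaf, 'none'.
Node C's children (from adjacency): (leaf)

Answer: none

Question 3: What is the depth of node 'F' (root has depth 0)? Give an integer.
Answer: 1

Derivation:
Path from root to F: D -> F
Depth = number of edges = 1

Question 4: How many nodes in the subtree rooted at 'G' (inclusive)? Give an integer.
Subtree rooted at G contains: E, G
Count = 2

Answer: 2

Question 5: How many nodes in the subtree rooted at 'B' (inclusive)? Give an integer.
Answer: 2

Derivation:
Subtree rooted at B contains: B, H
Count = 2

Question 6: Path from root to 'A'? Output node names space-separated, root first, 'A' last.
Walk down from root: D -> F -> A

Answer: D F A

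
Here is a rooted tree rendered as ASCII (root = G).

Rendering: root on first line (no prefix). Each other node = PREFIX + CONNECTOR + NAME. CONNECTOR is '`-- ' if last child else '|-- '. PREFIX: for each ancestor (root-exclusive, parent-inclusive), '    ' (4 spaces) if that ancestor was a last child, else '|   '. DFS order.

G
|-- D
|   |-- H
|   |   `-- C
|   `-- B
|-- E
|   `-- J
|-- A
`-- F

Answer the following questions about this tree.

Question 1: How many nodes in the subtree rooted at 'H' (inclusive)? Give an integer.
Subtree rooted at H contains: C, H
Count = 2

Answer: 2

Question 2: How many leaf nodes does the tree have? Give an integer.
Leaves (nodes with no children): A, B, C, F, J

Answer: 5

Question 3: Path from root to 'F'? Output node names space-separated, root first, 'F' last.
Walk down from root: G -> F

Answer: G F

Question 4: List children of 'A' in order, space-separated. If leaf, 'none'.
Answer: none

Derivation:
Node A's children (from adjacency): (leaf)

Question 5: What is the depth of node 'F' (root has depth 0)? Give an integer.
Path from root to F: G -> F
Depth = number of edges = 1

Answer: 1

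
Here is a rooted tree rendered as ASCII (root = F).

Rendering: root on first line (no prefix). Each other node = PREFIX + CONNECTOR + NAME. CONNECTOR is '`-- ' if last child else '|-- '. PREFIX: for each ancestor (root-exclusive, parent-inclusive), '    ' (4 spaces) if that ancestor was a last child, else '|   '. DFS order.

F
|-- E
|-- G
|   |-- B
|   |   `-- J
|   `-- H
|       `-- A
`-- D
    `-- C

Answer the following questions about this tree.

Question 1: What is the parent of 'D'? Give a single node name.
Answer: F

Derivation:
Scan adjacency: D appears as child of F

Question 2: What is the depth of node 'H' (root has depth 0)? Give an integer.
Answer: 2

Derivation:
Path from root to H: F -> G -> H
Depth = number of edges = 2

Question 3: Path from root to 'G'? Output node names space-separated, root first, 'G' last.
Answer: F G

Derivation:
Walk down from root: F -> G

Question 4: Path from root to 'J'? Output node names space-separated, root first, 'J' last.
Walk down from root: F -> G -> B -> J

Answer: F G B J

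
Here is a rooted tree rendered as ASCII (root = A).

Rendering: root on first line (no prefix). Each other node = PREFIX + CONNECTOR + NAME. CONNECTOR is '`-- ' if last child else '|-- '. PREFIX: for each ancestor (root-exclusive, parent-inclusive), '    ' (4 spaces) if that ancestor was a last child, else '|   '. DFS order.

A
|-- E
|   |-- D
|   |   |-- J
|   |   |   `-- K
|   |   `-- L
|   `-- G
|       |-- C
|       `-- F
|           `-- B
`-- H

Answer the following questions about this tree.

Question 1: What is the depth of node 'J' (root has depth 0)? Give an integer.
Answer: 3

Derivation:
Path from root to J: A -> E -> D -> J
Depth = number of edges = 3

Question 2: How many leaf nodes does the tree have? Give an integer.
Leaves (nodes with no children): B, C, H, K, L

Answer: 5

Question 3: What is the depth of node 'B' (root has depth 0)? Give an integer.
Answer: 4

Derivation:
Path from root to B: A -> E -> G -> F -> B
Depth = number of edges = 4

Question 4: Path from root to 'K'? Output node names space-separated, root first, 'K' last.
Walk down from root: A -> E -> D -> J -> K

Answer: A E D J K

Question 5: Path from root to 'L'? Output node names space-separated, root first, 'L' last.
Walk down from root: A -> E -> D -> L

Answer: A E D L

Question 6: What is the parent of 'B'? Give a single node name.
Scan adjacency: B appears as child of F

Answer: F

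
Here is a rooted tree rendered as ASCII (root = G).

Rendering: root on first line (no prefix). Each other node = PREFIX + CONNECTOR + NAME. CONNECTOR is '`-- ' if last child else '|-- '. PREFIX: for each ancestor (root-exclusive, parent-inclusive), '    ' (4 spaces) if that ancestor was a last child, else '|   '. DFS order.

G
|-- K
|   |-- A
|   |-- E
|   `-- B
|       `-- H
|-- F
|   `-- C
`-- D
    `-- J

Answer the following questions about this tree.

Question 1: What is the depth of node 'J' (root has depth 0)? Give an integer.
Answer: 2

Derivation:
Path from root to J: G -> D -> J
Depth = number of edges = 2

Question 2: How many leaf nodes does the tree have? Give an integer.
Answer: 5

Derivation:
Leaves (nodes with no children): A, C, E, H, J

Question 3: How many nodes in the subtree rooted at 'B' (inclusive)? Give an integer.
Answer: 2

Derivation:
Subtree rooted at B contains: B, H
Count = 2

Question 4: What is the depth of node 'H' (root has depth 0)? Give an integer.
Answer: 3

Derivation:
Path from root to H: G -> K -> B -> H
Depth = number of edges = 3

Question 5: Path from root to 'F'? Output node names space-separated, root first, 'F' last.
Answer: G F

Derivation:
Walk down from root: G -> F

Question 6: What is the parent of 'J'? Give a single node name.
Scan adjacency: J appears as child of D

Answer: D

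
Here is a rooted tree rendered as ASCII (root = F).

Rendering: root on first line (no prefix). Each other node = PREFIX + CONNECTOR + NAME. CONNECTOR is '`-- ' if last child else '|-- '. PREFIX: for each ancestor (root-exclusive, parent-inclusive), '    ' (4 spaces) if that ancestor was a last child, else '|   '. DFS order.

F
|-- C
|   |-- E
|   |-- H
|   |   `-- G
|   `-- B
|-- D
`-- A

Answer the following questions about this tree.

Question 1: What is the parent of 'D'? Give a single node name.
Answer: F

Derivation:
Scan adjacency: D appears as child of F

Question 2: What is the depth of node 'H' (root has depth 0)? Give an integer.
Answer: 2

Derivation:
Path from root to H: F -> C -> H
Depth = number of edges = 2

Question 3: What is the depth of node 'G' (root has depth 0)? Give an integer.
Path from root to G: F -> C -> H -> G
Depth = number of edges = 3

Answer: 3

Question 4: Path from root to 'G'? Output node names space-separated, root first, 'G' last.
Walk down from root: F -> C -> H -> G

Answer: F C H G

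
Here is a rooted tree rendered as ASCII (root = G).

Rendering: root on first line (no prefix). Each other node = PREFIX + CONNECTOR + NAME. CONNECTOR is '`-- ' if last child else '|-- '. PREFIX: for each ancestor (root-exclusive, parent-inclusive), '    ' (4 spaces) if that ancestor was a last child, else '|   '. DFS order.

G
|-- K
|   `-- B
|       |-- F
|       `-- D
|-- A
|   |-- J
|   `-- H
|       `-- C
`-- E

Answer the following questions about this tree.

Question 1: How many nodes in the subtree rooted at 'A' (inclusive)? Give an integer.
Subtree rooted at A contains: A, C, H, J
Count = 4

Answer: 4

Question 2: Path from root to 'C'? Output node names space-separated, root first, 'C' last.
Answer: G A H C

Derivation:
Walk down from root: G -> A -> H -> C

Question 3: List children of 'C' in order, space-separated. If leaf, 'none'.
Answer: none

Derivation:
Node C's children (from adjacency): (leaf)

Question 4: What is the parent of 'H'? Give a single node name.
Scan adjacency: H appears as child of A

Answer: A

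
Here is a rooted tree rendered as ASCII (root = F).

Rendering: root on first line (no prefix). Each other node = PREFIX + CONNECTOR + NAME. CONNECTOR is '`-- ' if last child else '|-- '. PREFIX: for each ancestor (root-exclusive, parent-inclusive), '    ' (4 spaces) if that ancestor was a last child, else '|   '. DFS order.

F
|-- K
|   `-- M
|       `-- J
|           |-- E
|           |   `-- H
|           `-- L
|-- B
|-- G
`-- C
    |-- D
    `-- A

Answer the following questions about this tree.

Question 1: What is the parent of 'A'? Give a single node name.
Answer: C

Derivation:
Scan adjacency: A appears as child of C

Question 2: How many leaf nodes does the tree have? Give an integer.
Leaves (nodes with no children): A, B, D, G, H, L

Answer: 6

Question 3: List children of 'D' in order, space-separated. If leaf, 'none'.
Answer: none

Derivation:
Node D's children (from adjacency): (leaf)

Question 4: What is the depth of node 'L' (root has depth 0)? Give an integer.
Path from root to L: F -> K -> M -> J -> L
Depth = number of edges = 4

Answer: 4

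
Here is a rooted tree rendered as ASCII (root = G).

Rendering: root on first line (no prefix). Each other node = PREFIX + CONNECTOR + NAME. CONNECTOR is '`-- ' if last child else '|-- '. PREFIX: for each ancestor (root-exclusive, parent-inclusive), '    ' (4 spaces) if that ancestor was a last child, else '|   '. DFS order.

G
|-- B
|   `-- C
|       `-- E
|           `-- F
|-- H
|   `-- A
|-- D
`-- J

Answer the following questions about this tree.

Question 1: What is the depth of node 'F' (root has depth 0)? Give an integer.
Path from root to F: G -> B -> C -> E -> F
Depth = number of edges = 4

Answer: 4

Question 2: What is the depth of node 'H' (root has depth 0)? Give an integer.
Path from root to H: G -> H
Depth = number of edges = 1

Answer: 1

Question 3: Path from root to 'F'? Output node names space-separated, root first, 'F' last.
Answer: G B C E F

Derivation:
Walk down from root: G -> B -> C -> E -> F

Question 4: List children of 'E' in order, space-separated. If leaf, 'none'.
Answer: F

Derivation:
Node E's children (from adjacency): F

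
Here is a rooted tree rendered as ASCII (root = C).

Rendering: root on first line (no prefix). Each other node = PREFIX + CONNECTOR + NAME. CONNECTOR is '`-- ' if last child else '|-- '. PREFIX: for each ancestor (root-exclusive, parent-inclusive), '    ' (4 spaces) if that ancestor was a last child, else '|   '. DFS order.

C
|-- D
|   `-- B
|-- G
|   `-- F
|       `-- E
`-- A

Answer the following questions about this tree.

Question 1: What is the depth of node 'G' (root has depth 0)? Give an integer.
Path from root to G: C -> G
Depth = number of edges = 1

Answer: 1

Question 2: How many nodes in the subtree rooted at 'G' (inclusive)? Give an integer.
Subtree rooted at G contains: E, F, G
Count = 3

Answer: 3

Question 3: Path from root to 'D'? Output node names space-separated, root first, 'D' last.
Answer: C D

Derivation:
Walk down from root: C -> D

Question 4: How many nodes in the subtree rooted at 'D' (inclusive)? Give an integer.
Subtree rooted at D contains: B, D
Count = 2

Answer: 2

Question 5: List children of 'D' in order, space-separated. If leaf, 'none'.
Node D's children (from adjacency): B

Answer: B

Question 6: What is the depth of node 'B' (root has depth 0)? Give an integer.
Path from root to B: C -> D -> B
Depth = number of edges = 2

Answer: 2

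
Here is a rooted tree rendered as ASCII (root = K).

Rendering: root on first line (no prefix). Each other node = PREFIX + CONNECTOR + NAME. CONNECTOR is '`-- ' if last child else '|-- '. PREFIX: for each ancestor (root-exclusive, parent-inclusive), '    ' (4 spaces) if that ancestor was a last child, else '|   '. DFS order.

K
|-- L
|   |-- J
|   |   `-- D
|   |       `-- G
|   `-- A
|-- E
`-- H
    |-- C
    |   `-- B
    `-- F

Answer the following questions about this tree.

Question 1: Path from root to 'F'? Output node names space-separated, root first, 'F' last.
Answer: K H F

Derivation:
Walk down from root: K -> H -> F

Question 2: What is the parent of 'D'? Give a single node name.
Scan adjacency: D appears as child of J

Answer: J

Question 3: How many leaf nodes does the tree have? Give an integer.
Answer: 5

Derivation:
Leaves (nodes with no children): A, B, E, F, G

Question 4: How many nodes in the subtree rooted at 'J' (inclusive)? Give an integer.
Answer: 3

Derivation:
Subtree rooted at J contains: D, G, J
Count = 3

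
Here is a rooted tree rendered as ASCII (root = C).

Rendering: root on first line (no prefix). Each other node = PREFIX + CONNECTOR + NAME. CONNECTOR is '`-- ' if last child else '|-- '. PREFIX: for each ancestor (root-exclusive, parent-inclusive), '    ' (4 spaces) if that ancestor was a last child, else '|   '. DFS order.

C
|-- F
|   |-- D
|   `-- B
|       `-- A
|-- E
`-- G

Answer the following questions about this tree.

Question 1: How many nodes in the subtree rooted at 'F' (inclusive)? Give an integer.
Answer: 4

Derivation:
Subtree rooted at F contains: A, B, D, F
Count = 4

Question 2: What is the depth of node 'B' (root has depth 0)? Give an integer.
Path from root to B: C -> F -> B
Depth = number of edges = 2

Answer: 2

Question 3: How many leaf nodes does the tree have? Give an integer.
Leaves (nodes with no children): A, D, E, G

Answer: 4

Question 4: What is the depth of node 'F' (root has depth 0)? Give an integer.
Answer: 1

Derivation:
Path from root to F: C -> F
Depth = number of edges = 1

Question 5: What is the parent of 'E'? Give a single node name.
Scan adjacency: E appears as child of C

Answer: C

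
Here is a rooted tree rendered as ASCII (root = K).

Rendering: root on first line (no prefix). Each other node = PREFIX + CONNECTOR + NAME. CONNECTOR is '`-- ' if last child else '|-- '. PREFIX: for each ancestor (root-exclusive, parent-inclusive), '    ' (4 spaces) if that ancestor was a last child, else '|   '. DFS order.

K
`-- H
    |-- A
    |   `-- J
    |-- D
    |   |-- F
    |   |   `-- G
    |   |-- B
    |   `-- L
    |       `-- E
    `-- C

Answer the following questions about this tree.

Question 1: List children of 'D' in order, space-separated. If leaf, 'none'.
Node D's children (from adjacency): F, B, L

Answer: F B L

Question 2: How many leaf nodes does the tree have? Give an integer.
Answer: 5

Derivation:
Leaves (nodes with no children): B, C, E, G, J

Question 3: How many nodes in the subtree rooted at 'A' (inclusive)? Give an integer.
Subtree rooted at A contains: A, J
Count = 2

Answer: 2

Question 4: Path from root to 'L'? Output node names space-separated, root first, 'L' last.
Walk down from root: K -> H -> D -> L

Answer: K H D L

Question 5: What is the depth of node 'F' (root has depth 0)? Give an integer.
Answer: 3

Derivation:
Path from root to F: K -> H -> D -> F
Depth = number of edges = 3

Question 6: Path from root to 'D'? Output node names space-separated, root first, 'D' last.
Answer: K H D

Derivation:
Walk down from root: K -> H -> D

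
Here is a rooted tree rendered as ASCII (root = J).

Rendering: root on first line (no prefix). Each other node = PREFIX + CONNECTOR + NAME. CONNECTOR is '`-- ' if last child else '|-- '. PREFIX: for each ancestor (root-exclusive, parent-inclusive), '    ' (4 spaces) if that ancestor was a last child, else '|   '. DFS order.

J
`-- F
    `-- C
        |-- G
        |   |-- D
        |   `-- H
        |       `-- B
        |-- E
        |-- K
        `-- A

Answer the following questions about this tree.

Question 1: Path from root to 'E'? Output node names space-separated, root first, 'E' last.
Answer: J F C E

Derivation:
Walk down from root: J -> F -> C -> E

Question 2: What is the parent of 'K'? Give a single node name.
Scan adjacency: K appears as child of C

Answer: C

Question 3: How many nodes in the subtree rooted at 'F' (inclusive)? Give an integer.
Answer: 9

Derivation:
Subtree rooted at F contains: A, B, C, D, E, F, G, H, K
Count = 9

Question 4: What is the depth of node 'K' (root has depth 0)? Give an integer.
Answer: 3

Derivation:
Path from root to K: J -> F -> C -> K
Depth = number of edges = 3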